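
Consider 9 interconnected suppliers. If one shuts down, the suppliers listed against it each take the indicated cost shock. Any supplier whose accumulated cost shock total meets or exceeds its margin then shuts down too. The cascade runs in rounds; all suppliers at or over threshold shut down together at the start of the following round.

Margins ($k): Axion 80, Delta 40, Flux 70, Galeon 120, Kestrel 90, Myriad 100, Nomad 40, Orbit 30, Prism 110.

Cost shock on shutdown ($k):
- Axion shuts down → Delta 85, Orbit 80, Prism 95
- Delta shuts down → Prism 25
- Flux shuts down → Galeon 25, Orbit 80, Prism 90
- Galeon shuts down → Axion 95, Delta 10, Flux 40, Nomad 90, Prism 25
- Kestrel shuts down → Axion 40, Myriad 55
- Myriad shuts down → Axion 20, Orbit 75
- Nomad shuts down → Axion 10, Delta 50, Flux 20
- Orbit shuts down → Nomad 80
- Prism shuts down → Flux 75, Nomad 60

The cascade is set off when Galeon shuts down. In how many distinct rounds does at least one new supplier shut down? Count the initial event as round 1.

Round 1 — Galeon shuts down (initial).
  Axion: +95 → 95 ≥ 80
  Delta: +10 → 10 < 40
  Flux: +40 → 40 < 70
  Nomad: +90 → 90 ≥ 40
  Prism: +25 → 25 < 110
Round 2 — Axion, Nomad shut down.
  Delta: +85+50 → 145 ≥ 40
  Flux: +20 → 60 < 70
  Orbit: +80 → 80 ≥ 30
  Prism: +95 → 120 ≥ 110
Round 3 — Delta, Orbit, Prism shut down.
  Flux: +75 → 135 ≥ 70
Round 4 — Flux shuts down.
No further shutdowns.

4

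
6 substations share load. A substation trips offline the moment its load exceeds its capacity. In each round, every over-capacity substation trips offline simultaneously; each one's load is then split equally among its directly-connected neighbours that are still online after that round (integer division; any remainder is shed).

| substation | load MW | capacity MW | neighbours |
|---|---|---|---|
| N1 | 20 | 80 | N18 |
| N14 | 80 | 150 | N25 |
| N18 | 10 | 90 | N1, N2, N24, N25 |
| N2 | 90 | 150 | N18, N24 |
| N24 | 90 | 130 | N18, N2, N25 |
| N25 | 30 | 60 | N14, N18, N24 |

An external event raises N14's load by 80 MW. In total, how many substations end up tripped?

Round 1 — N14 at 160 > 150. N14 trips offline.
  N14 sheds 160 MW to N25: 160 each.
    N25: 30+160 = 190 > 60
Round 2 — N25 trips offline.
  N25 sheds 190 MW to N18, N24: 95 each.
    N18: 10+95 = 105 > 90
    N24: 90+95 = 185 > 130
Round 3 — N18, N24 trip offline.
  N18 sheds 105 MW to N1, N2: 52 each (1 lost).
    N1: 20+52 = 72 ≤ 80
    N2: 90+52 = 142 ≤ 150
  N24 sheds 185 MW to N2: 185 each.
    N2: 142+185 = 327 > 150
Round 4 — N2 trips offline.
  N2 sheds 327 MW: no online neighbours, lost.
No further trips.

5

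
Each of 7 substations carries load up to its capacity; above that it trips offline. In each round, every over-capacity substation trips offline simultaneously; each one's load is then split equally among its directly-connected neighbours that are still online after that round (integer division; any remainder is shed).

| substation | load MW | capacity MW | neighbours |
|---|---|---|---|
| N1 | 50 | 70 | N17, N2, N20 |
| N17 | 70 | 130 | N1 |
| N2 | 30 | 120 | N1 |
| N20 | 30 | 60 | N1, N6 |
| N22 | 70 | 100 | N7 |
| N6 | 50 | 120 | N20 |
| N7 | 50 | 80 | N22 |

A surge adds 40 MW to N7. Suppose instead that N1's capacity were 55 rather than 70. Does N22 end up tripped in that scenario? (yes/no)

With N1's capacity at 55:
Round 1 — N7 at 90 > 80. N7 trips offline.
  N7 sheds 90 MW to N22: 90 each.
    N22: 70+90 = 160 > 100
Round 2 — N22 trips offline.
  N22 sheds 160 MW: no online neighbours, lost.
No further trips.

yes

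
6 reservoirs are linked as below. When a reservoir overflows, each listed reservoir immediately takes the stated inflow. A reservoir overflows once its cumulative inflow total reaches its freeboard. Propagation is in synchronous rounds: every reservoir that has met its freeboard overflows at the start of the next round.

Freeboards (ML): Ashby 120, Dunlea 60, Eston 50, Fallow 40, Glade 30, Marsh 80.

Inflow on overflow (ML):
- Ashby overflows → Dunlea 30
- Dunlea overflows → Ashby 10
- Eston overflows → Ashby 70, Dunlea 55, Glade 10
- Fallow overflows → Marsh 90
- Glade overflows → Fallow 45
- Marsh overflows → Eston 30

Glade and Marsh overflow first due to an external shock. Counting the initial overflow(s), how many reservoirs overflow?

3

Round 1 — Glade, Marsh overflow (initial).
  Eston: +30 → 30 < 50
  Fallow: +45 → 45 ≥ 40
Round 2 — Fallow overflows.
No further overflows.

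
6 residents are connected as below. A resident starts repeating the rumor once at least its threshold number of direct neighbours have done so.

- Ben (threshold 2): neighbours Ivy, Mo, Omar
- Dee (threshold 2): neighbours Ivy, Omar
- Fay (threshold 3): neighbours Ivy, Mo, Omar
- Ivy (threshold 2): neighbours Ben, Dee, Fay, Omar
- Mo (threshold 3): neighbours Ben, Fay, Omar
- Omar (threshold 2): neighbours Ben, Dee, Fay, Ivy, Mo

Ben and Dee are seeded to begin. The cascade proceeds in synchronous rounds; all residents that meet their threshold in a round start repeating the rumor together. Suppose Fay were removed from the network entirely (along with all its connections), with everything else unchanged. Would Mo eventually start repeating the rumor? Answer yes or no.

With Fay removed:
Round 1 — Ben, Dee start repeating the rumor (initial).
Round 2 — checking thresholds:
  Ivy: 2 of 3 neighbours ≥ 2, starts repeating the rumor.
  Mo: 1 of 2 neighbours < 3, holds.
  Omar: 2 of 4 neighbours ≥ 2, starts repeating the rumor.
Round 3 — no new spreads; cascade stops.

no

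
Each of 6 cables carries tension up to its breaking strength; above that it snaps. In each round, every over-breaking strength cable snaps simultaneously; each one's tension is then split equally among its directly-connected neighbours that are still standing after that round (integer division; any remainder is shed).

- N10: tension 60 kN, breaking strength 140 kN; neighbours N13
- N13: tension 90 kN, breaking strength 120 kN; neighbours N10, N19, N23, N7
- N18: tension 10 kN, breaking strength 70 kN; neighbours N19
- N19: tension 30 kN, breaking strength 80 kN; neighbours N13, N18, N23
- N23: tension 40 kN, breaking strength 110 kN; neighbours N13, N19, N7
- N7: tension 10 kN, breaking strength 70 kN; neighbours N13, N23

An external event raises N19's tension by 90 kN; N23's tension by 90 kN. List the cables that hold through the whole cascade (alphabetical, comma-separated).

Round 1 — N19 at 120 > 80; N23 at 130 > 110. N19, N23 snap.
  N19 sheds 120 kN to N13, N18: 60 each.
    N13: 90+60 = 150 > 120
    N18: 10+60 = 70 ≤ 70
  N23 sheds 130 kN to N13, N7: 65 each.
    N13: 150+65 = 215 > 120
    N7: 10+65 = 75 > 70
Round 2 — N13, N7 snap.
  N13 sheds 215 kN to N10: 215 each.
    N10: 60+215 = 275 > 140
  N7 sheds 75 kN: no online neighbours, lost.
Round 3 — N10 snaps.
  N10 sheds 275 kN: no online neighbours, lost.
No further breaks.

N18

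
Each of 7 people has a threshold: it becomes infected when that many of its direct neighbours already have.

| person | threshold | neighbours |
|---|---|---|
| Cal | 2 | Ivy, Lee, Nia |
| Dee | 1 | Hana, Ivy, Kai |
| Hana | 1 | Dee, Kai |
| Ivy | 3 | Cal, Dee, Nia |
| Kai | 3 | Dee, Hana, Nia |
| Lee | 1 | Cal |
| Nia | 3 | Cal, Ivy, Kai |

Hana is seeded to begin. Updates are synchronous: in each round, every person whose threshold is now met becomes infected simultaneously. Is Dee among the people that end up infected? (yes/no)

Round 1 — Hana becomes infected (initial).
Round 2 — checking thresholds:
  Dee: 1 of 3 neighbours ≥ 1, becomes infected.
  Kai: 1 of 3 neighbours < 3, holds.
Round 3 — no new infections; cascade stops.

yes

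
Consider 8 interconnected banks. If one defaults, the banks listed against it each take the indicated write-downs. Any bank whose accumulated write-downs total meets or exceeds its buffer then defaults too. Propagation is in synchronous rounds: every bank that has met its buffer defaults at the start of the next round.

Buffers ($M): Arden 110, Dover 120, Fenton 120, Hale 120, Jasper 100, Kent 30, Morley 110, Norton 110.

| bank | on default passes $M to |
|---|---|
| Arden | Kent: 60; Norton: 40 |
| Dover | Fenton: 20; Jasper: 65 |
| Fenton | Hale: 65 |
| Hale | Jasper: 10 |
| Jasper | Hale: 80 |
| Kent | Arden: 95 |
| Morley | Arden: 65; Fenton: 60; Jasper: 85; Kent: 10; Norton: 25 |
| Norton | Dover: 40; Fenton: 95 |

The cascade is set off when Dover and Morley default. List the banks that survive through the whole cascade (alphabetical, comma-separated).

Arden, Fenton, Hale, Kent, Norton

Round 1 — Dover, Morley default (initial).
  Arden: +65 → 65 < 110
  Fenton: +20+60 → 80 < 120
  Jasper: +65+85 → 150 ≥ 100
  Kent: +10 → 10 < 30
  Norton: +25 → 25 < 110
Round 2 — Jasper defaults.
  Hale: +80 → 80 < 120
No further defaults.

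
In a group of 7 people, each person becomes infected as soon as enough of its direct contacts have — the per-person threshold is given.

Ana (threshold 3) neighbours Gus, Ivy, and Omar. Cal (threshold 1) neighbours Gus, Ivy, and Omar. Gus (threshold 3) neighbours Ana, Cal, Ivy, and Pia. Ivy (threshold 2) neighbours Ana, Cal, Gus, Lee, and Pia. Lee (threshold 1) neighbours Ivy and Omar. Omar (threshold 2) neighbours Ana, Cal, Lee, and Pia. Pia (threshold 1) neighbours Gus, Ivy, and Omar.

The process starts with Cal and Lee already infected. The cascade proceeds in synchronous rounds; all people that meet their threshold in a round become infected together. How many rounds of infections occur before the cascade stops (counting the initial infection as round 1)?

Round 1 — Cal, Lee become infected (initial).
Round 2 — checking thresholds:
  Gus: 1 of 4 neighbours < 3, below threshold.
  Ivy: 2 of 5 neighbours ≥ 2, becomes infected.
  Omar: 2 of 4 neighbours ≥ 2, becomes infected.
Round 3 — checking thresholds:
  Ana: 2 of 3 neighbours < 3, below threshold.
  Gus: 2 of 4 neighbours < 3, below threshold.
  Pia: 2 of 3 neighbours ≥ 1, becomes infected.
Round 4 — checking thresholds:
  Ana: 2 of 3 neighbours < 3, below threshold.
  Gus: 3 of 4 neighbours ≥ 3, becomes infected.
Round 5 — checking thresholds:
  Ana: 3 of 3 neighbours ≥ 3, becomes infected.
Round 6 — no new infections; cascade stops.

5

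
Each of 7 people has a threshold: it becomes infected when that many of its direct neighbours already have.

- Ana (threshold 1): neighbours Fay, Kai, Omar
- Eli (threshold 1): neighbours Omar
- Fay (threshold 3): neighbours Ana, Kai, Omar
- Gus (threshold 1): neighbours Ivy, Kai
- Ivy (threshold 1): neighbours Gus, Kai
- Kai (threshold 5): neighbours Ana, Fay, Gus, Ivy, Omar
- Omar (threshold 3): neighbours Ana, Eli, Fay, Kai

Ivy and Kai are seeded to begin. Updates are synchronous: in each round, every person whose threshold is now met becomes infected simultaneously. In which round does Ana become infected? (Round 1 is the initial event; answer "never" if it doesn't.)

2

Round 1 — Ivy, Kai become infected (initial).
Round 2 — checking thresholds:
  Ana: 1 of 3 neighbours ≥ 1, becomes infected.
  Fay: 1 of 3 neighbours < 3, holds.
  Gus: 2 of 2 neighbours ≥ 1, becomes infected.
  Omar: 1 of 4 neighbours < 3, holds.
Round 3 — no new infections; cascade stops.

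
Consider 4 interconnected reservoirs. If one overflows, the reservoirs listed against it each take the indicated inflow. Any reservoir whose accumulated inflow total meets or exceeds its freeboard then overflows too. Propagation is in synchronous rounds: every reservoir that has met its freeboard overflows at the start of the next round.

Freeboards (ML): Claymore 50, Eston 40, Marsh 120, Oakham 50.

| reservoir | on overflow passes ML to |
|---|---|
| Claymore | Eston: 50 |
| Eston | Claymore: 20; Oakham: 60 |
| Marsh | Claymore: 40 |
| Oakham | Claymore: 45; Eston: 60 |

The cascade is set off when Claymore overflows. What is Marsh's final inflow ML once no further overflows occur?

Round 1 — Claymore overflows (initial).
  Eston: +50 → 50 ≥ 40
Round 2 — Eston overflows.
  Oakham: +60 → 60 ≥ 50
Round 3 — Oakham overflows.
No further overflows.

0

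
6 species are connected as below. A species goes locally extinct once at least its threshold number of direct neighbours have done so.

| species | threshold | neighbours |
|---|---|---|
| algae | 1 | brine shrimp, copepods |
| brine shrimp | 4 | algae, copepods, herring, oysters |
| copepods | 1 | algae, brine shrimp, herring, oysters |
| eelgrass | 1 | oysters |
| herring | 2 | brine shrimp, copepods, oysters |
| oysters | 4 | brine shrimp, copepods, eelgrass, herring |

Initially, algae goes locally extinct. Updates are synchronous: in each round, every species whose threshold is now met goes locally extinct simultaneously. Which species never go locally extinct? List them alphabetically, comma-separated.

brine shrimp, eelgrass, herring, oysters

Round 1 — algae goes locally extinct (initial).
Round 2 — checking thresholds:
  brine shrimp: 1 of 4 neighbours < 4, holds.
  copepods: 1 of 4 neighbours ≥ 1, goes locally extinct.
Round 3 — no new extinctions; cascade stops.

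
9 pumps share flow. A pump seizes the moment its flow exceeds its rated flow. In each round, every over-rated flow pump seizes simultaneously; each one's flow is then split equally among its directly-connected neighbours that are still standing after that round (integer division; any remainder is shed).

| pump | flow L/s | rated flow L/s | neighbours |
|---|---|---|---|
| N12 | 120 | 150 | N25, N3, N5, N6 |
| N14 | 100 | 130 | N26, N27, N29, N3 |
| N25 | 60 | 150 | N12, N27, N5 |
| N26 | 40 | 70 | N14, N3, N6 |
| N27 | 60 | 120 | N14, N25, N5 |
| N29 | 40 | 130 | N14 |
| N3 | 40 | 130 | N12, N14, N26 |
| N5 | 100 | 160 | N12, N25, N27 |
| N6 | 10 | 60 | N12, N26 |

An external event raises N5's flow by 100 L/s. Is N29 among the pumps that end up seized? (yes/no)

no

Round 1 — N5 at 200 > 160. N5 seizes.
  N5 sheds 200 L/s to N12, N25, N27: 66 each (2 lost).
    N12: 120+66 = 186 > 150
    N25: 60+66 = 126 ≤ 150
    N27: 60+66 = 126 > 120
Round 2 — N12, N27 seize.
  N12 sheds 186 L/s to N25, N3, N6: 62 each.
    N25: 126+62 = 188 > 150
    N3: 40+62 = 102 ≤ 130
    N6: 10+62 = 72 > 60
  N27 sheds 126 L/s to N14, N25: 63 each.
    N14: 100+63 = 163 > 130
    N25: 188+63 = 251 > 150
Round 3 — N14, N25, N6 seize.
  N14 sheds 163 L/s to N26, N29, N3: 54 each (1 lost).
    N26: 40+54 = 94 > 70
    N29: 40+54 = 94 ≤ 130
    N3: 102+54 = 156 > 130
  N25 sheds 251 L/s: no online neighbours, lost.
  N6 sheds 72 L/s to N26: 72 each.
    N26: 94+72 = 166 > 70
Round 4 — N26, N3 seize.
  N26 sheds 166 L/s: no online neighbours, lost.
  N3 sheds 156 L/s: no online neighbours, lost.
No further seizures.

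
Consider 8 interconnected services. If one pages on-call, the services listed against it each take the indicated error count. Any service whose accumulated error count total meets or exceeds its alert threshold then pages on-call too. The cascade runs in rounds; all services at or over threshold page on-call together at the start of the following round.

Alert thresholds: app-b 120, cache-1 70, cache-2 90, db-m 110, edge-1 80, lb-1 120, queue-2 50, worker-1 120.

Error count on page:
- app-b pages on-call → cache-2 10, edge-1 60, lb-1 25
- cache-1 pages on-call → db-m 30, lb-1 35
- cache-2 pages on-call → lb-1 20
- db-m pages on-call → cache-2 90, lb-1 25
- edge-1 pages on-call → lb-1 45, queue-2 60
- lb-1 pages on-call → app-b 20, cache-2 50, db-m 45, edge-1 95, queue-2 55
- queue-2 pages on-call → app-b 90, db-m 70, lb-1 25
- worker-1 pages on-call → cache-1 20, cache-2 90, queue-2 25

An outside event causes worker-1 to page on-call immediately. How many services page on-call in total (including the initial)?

2

Round 1 — worker-1 pages on-call (initial).
  cache-1: +20 → 20 < 70
  cache-2: +90 → 90 ≥ 90
  queue-2: +25 → 25 < 50
Round 2 — cache-2 pages on-call.
  lb-1: +20 → 20 < 120
No further pages.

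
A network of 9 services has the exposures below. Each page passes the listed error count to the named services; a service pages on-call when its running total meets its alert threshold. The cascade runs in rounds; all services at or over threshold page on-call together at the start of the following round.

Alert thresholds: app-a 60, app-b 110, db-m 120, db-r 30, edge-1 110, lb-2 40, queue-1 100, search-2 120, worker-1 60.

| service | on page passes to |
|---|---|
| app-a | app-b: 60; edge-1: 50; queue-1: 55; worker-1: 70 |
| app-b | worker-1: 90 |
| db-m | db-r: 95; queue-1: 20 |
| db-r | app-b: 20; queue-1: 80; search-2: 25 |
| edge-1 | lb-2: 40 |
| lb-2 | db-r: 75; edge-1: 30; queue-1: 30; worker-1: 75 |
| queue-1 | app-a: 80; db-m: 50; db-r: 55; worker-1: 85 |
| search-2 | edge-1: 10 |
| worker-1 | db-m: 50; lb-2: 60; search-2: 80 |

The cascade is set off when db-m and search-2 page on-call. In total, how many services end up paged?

7

Round 1 — db-m, search-2 page on-call (initial).
  db-r: +95 → 95 ≥ 30
  edge-1: +10 → 10 < 110
  queue-1: +20 → 20 < 100
Round 2 — db-r pages on-call.
  app-b: +20 → 20 < 110
  queue-1: +80 → 100 ≥ 100
Round 3 — queue-1 pages on-call.
  app-a: +80 → 80 ≥ 60
  worker-1: +85 → 85 ≥ 60
Round 4 — app-a, worker-1 page on-call.
  app-b: +60 → 80 < 110
  edge-1: +50 → 60 < 110
  lb-2: +60 → 60 ≥ 40
Round 5 — lb-2 pages on-call.
  edge-1: +30 → 90 < 110
No further pages.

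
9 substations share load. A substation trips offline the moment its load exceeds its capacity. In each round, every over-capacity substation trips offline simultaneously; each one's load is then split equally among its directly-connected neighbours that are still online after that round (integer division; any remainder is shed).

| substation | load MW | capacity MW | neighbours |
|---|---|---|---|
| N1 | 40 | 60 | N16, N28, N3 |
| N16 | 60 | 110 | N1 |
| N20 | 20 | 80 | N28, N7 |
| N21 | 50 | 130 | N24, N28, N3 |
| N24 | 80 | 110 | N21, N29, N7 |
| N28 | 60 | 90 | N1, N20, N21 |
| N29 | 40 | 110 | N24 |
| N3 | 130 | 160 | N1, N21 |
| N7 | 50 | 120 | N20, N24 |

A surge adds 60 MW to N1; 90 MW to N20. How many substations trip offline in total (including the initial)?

8

Round 1 — N1 at 100 > 60; N20 at 110 > 80. N1, N20 trip offline.
  N1 sheds 100 MW to N16, N28, N3: 33 each (1 lost).
    N16: 60+33 = 93 ≤ 110
    N28: 60+33 = 93 > 90
    N3: 130+33 = 163 > 160
  N20 sheds 110 MW to N28, N7: 55 each.
    N28: 93+55 = 148 > 90
    N7: 50+55 = 105 ≤ 120
Round 2 — N28, N3 trip offline.
  N28 sheds 148 MW to N21: 148 each.
    N21: 50+148 = 198 > 130
  N3 sheds 163 MW to N21: 163 each.
    N21: 198+163 = 361 > 130
Round 3 — N21 trips offline.
  N21 sheds 361 MW to N24: 361 each.
    N24: 80+361 = 441 > 110
Round 4 — N24 trips offline.
  N24 sheds 441 MW to N29, N7: 220 each (1 lost).
    N29: 40+220 = 260 > 110
    N7: 105+220 = 325 > 120
Round 5 — N29, N7 trip offline.
  N29 sheds 260 MW: no online neighbours, lost.
  N7 sheds 325 MW: no online neighbours, lost.
No further trips.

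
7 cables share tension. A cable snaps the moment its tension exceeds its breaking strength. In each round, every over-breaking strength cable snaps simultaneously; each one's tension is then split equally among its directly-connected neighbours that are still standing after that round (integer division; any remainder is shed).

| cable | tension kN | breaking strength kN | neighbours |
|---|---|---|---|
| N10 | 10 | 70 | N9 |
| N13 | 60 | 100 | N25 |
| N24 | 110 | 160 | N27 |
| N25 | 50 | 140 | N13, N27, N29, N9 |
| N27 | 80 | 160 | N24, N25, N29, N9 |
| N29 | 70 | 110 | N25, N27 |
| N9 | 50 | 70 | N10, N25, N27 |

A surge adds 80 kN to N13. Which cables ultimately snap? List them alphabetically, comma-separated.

N13, N24, N25, N27, N29, N9

Round 1 — N13 at 140 > 100. N13 snaps.
  N13 sheds 140 kN to N25: 140 each.
    N25: 50+140 = 190 > 140
Round 2 — N25 snaps.
  N25 sheds 190 kN to N27, N29, N9: 63 each (1 lost).
    N27: 80+63 = 143 ≤ 160
    N29: 70+63 = 133 > 110
    N9: 50+63 = 113 > 70
Round 3 — N29, N9 snap.
  N29 sheds 133 kN to N27: 133 each.
    N27: 143+133 = 276 > 160
  N9 sheds 113 kN to N10, N27: 56 each (1 lost).
    N10: 10+56 = 66 ≤ 70
    N27: 276+56 = 332 > 160
Round 4 — N27 snaps.
  N27 sheds 332 kN to N24: 332 each.
    N24: 110+332 = 442 > 160
Round 5 — N24 snaps.
  N24 sheds 442 kN: no online neighbours, lost.
No further breaks.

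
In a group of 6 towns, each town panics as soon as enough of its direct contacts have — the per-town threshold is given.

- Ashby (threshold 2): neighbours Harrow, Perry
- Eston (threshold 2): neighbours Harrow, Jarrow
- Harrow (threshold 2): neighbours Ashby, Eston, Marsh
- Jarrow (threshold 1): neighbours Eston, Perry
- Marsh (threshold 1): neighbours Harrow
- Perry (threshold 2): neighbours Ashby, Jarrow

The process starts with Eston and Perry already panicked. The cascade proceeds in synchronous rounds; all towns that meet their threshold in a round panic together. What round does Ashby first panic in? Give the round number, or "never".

Round 1 — Eston, Perry panic (initial).
Round 2 — checking thresholds:
  Ashby: 1 of 2 neighbours < 2, holds.
  Harrow: 1 of 3 neighbours < 2, holds.
  Jarrow: 2 of 2 neighbours ≥ 1, panics.
Round 3 — no new panics; cascade stops.

never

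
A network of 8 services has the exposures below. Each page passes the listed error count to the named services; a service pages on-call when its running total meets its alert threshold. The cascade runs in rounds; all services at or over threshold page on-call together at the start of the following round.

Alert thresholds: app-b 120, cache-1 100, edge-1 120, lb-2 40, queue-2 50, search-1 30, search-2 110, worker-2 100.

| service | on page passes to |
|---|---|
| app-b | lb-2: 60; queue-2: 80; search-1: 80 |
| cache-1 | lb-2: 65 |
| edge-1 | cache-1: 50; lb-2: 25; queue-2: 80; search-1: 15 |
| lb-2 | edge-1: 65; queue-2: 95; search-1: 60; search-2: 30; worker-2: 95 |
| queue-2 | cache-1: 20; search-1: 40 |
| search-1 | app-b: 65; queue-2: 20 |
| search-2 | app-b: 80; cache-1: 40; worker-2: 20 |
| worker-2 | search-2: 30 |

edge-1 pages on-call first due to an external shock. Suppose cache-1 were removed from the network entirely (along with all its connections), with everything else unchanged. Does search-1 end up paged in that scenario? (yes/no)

With cache-1 removed:
Round 1 — edge-1 pages on-call (initial).
  lb-2: +25 → 25 < 40
  queue-2: +80 → 80 ≥ 50
  search-1: +15 → 15 < 30
Round 2 — queue-2 pages on-call.
  search-1: +40 → 55 ≥ 30
Round 3 — search-1 pages on-call.
  app-b: +65 → 65 < 120
No further pages.

yes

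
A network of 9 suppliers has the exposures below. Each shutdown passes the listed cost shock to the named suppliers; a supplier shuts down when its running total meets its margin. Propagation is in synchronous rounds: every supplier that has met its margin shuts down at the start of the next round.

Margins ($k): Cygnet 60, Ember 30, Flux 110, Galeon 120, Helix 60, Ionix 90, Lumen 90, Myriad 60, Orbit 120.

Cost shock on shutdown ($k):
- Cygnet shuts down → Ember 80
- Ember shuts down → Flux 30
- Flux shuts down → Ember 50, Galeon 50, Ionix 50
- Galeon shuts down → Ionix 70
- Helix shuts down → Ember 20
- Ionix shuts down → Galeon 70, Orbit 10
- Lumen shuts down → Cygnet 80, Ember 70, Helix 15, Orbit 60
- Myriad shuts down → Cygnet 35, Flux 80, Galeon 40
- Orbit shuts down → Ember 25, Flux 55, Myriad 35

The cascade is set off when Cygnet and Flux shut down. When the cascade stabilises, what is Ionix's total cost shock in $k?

Round 1 — Cygnet, Flux shut down (initial).
  Ember: +80+50 → 130 ≥ 30
  Galeon: +50 → 50 < 120
  Ionix: +50 → 50 < 90
Round 2 — Ember shuts down.
No further shutdowns.

50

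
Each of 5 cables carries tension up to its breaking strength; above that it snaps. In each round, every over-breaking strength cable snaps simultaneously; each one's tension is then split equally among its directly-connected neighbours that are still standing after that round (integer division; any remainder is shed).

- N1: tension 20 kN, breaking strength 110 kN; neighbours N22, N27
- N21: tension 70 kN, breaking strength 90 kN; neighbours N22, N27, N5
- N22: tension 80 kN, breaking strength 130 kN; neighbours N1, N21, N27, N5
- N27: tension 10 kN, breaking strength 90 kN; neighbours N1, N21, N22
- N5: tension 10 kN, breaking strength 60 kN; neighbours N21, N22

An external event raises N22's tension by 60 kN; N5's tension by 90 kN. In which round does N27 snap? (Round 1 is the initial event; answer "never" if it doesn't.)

3

Round 1 — N22 at 140 > 130; N5 at 100 > 60. N22, N5 snap.
  N22 sheds 140 kN to N1, N21, N27: 46 each (2 lost).
    N1: 20+46 = 66 ≤ 110
    N21: 70+46 = 116 > 90
    N27: 10+46 = 56 ≤ 90
  N5 sheds 100 kN to N21: 100 each.
    N21: 116+100 = 216 > 90
Round 2 — N21 snaps.
  N21 sheds 216 kN to N27: 216 each.
    N27: 56+216 = 272 > 90
Round 3 — N27 snaps.
  N27 sheds 272 kN to N1: 272 each.
    N1: 66+272 = 338 > 110
Round 4 — N1 snaps.
  N1 sheds 338 kN: no online neighbours, lost.
No further breaks.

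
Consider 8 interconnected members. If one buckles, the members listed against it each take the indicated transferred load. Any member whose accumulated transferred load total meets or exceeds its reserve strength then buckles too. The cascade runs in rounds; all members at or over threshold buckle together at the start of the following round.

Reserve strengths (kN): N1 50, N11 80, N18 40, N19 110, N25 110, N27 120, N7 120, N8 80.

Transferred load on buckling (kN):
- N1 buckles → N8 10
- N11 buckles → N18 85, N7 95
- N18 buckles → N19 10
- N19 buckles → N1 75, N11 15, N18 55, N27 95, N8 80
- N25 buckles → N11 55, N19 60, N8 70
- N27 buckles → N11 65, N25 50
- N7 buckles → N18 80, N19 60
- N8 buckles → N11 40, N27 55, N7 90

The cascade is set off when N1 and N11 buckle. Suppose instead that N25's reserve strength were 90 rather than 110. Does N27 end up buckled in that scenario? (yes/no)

With N25's reserve strength at 90:
Round 1 — N1, N11 buckle (initial).
  N18: +85 → 85 ≥ 40
  N7: +95 → 95 < 120
  N8: +10 → 10 < 80
Round 2 — N18 buckles.
  N19: +10 → 10 < 110
No further bucklings.

no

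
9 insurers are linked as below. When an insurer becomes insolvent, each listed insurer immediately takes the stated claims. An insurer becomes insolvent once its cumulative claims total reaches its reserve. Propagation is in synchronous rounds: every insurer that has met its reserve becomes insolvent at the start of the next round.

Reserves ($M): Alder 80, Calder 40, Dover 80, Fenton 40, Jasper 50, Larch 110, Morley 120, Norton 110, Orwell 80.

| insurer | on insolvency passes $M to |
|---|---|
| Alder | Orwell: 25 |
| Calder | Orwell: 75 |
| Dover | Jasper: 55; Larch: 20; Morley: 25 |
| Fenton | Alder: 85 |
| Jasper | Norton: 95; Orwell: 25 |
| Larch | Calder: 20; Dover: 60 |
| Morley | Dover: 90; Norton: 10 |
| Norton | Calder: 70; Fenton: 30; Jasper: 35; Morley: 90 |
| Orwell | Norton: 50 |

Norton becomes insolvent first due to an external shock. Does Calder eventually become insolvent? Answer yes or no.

Round 1 — Norton becomes insolvent (initial).
  Calder: +70 → 70 ≥ 40
  Fenton: +30 → 30 < 40
  Jasper: +35 → 35 < 50
  Morley: +90 → 90 < 120
Round 2 — Calder becomes insolvent.
  Orwell: +75 → 75 < 80
No further insolvencies.

yes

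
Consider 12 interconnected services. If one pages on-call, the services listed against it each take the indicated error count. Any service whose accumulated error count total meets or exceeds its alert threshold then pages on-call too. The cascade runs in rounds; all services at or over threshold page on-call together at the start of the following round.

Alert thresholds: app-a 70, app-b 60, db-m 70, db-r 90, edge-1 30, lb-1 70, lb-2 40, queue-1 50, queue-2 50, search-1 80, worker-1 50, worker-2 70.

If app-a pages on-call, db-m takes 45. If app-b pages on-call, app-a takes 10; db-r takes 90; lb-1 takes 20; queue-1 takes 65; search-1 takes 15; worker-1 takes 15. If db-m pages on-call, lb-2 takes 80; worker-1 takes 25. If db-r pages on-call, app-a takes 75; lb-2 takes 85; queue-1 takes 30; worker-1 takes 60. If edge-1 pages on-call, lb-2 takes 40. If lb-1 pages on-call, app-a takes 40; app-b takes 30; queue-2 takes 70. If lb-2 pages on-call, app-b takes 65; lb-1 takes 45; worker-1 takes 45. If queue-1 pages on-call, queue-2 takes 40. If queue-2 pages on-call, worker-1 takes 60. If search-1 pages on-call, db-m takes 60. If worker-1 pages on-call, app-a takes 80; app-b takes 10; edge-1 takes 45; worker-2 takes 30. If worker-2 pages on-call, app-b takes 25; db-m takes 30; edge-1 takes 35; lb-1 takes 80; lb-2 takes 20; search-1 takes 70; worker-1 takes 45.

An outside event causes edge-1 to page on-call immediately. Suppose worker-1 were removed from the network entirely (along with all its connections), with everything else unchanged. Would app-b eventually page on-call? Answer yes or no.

yes

With worker-1 removed:
Round 1 — edge-1 pages on-call (initial).
  lb-2: +40 → 40 ≥ 40
Round 2 — lb-2 pages on-call.
  app-b: +65 → 65 ≥ 60
  lb-1: +45 → 45 < 70
Round 3 — app-b pages on-call.
  app-a: +10 → 10 < 70
  db-r: +90 → 90 ≥ 90
  lb-1: +20 → 65 < 70
  queue-1: +65 → 65 ≥ 50
  search-1: +15 → 15 < 80
Round 4 — db-r, queue-1 page on-call.
  app-a: +75 → 85 ≥ 70
  queue-2: +40 → 40 < 50
Round 5 — app-a pages on-call.
  db-m: +45 → 45 < 70
No further pages.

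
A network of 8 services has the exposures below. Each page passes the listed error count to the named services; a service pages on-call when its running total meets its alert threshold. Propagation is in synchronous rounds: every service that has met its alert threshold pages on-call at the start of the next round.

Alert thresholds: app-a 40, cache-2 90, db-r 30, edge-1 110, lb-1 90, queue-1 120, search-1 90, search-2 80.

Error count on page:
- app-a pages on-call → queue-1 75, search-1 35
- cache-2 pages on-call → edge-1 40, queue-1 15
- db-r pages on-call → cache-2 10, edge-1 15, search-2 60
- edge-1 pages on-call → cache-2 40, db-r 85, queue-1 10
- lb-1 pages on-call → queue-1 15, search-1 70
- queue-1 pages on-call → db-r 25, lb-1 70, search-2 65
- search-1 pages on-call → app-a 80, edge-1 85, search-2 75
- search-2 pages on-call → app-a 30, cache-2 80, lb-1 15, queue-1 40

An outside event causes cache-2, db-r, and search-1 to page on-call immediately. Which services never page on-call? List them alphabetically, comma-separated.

lb-1

Round 1 — cache-2, db-r, search-1 page on-call (initial).
  app-a: +80 → 80 ≥ 40
  edge-1: +40+15+85 → 140 ≥ 110
  queue-1: +15 → 15 < 120
  search-2: +60+75 → 135 ≥ 80
Round 2 — app-a, edge-1, search-2 page on-call.
  lb-1: +15 → 15 < 90
  queue-1: +75+10+40 → 140 ≥ 120
Round 3 — queue-1 pages on-call.
  lb-1: +70 → 85 < 90
No further pages.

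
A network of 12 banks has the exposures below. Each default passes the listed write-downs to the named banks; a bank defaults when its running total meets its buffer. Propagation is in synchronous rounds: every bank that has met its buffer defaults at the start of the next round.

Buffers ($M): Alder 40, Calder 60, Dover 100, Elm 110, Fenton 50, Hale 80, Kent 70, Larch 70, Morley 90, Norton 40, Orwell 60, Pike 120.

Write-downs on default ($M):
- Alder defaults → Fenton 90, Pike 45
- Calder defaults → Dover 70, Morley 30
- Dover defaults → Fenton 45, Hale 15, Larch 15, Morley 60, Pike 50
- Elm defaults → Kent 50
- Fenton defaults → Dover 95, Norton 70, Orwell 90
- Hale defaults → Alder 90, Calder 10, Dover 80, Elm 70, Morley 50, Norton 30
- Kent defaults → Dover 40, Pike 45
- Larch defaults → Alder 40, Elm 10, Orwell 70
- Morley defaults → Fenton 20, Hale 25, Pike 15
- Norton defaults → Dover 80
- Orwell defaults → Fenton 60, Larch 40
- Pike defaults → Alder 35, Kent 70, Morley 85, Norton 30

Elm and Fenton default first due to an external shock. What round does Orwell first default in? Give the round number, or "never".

Round 1 — Elm, Fenton default (initial).
  Dover: +95 → 95 < 100
  Kent: +50 → 50 < 70
  Norton: +70 → 70 ≥ 40
  Orwell: +90 → 90 ≥ 60
Round 2 — Norton, Orwell default.
  Dover: +80 → 175 ≥ 100
  Larch: +40 → 40 < 70
Round 3 — Dover defaults.
  Hale: +15 → 15 < 80
  Larch: +15 → 55 < 70
  Morley: +60 → 60 < 90
  Pike: +50 → 50 < 120
No further defaults.

2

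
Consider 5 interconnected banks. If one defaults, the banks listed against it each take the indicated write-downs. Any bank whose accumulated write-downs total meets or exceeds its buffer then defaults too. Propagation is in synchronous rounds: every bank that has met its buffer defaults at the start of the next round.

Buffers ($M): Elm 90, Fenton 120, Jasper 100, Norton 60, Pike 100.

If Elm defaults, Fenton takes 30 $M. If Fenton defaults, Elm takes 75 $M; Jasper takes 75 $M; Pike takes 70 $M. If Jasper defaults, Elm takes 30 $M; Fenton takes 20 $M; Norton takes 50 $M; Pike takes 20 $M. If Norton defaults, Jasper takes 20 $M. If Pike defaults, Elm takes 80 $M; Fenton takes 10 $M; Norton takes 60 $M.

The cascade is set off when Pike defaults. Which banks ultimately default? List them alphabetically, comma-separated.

Norton, Pike

Round 1 — Pike defaults (initial).
  Elm: +80 → 80 < 90
  Fenton: +10 → 10 < 120
  Norton: +60 → 60 ≥ 60
Round 2 — Norton defaults.
  Jasper: +20 → 20 < 100
No further defaults.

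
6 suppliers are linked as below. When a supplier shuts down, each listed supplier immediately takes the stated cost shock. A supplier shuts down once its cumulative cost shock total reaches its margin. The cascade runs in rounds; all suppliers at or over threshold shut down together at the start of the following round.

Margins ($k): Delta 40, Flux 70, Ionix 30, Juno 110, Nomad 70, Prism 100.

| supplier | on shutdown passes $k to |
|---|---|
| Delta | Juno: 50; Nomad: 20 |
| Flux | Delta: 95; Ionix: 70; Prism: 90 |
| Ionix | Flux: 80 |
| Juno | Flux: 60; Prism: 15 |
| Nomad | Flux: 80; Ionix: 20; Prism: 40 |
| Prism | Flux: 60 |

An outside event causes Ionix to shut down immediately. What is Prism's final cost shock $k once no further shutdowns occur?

Round 1 — Ionix shuts down (initial).
  Flux: +80 → 80 ≥ 70
Round 2 — Flux shuts down.
  Delta: +95 → 95 ≥ 40
  Prism: +90 → 90 < 100
Round 3 — Delta shuts down.
  Juno: +50 → 50 < 110
  Nomad: +20 → 20 < 70
No further shutdowns.

90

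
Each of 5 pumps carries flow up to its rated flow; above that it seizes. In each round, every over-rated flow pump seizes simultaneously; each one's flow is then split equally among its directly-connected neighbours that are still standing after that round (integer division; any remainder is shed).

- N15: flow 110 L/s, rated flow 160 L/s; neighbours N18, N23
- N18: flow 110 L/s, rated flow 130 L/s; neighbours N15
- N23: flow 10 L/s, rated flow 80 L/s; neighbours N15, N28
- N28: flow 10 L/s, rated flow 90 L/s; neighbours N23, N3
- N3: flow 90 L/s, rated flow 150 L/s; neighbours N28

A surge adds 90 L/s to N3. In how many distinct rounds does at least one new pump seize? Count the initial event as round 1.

Round 1 — N3 at 180 > 150. N3 seizes.
  N3 sheds 180 L/s to N28: 180 each.
    N28: 10+180 = 190 > 90
Round 2 — N28 seizes.
  N28 sheds 190 L/s to N23: 190 each.
    N23: 10+190 = 200 > 80
Round 3 — N23 seizes.
  N23 sheds 200 L/s to N15: 200 each.
    N15: 110+200 = 310 > 160
Round 4 — N15 seizes.
  N15 sheds 310 L/s to N18: 310 each.
    N18: 110+310 = 420 > 130
Round 5 — N18 seizes.
  N18 sheds 420 L/s: no online neighbours, lost.
No further seizures.

5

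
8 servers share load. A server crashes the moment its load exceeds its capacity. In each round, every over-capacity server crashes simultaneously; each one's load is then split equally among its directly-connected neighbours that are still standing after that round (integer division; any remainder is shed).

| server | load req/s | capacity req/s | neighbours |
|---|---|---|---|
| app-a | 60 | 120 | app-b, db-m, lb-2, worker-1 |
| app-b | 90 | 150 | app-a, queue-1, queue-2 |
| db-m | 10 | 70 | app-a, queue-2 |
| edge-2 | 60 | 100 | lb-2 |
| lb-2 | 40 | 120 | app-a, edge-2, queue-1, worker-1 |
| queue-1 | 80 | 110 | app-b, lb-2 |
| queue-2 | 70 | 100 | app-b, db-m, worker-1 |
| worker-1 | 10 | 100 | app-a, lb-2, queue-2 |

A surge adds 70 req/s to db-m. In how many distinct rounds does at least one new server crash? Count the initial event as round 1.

2

Round 1 — db-m at 80 > 70. db-m crashes.
  db-m sheds 80 req/s to app-a, queue-2: 40 each.
    app-a: 60+40 = 100 ≤ 120
    queue-2: 70+40 = 110 > 100
Round 2 — queue-2 crashes.
  queue-2 sheds 110 req/s to app-b, worker-1: 55 each.
    app-b: 90+55 = 145 ≤ 150
    worker-1: 10+55 = 65 ≤ 100
No further crashes.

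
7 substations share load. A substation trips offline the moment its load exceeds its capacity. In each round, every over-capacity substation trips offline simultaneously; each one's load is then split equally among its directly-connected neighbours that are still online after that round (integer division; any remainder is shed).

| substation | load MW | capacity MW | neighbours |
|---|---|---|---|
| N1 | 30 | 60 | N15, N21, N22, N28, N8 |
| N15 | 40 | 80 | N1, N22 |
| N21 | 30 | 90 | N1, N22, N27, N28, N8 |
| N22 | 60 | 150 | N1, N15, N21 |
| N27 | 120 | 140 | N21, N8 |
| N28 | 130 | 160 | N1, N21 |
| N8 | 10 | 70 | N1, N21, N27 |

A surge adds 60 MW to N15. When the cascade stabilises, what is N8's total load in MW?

30

Round 1 — N15 at 100 > 80. N15 trips offline.
  N15 sheds 100 MW to N1, N22: 50 each.
    N1: 30+50 = 80 > 60
    N22: 60+50 = 110 ≤ 150
Round 2 — N1 trips offline.
  N1 sheds 80 MW to N21, N22, N28, N8: 20 each.
    N21: 30+20 = 50 ≤ 90
    N22: 110+20 = 130 ≤ 150
    N28: 130+20 = 150 ≤ 160
    N8: 10+20 = 30 ≤ 70
No further trips.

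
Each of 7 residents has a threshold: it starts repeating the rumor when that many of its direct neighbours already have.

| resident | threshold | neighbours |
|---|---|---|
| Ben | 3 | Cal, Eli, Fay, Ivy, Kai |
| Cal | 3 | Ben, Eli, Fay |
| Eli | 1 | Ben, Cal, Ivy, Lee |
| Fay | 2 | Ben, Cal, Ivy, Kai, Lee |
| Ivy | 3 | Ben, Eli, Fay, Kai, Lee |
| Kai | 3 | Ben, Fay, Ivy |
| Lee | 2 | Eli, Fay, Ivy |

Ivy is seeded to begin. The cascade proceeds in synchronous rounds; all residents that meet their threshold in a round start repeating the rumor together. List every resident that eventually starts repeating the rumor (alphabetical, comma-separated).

Ben, Cal, Eli, Fay, Ivy, Kai, Lee

Round 1 — Ivy starts repeating the rumor (initial).
Round 2 — checking thresholds:
  Ben: 1 of 5 neighbours < 3, not yet.
  Eli: 1 of 4 neighbours ≥ 1, starts repeating the rumor.
  Fay: 1 of 5 neighbours < 2, not yet.
  Kai: 1 of 3 neighbours < 3, not yet.
  Lee: 1 of 3 neighbours < 2, not yet.
Round 3 — checking thresholds:
  Ben: 2 of 5 neighbours < 3, not yet.
  Cal: 1 of 3 neighbours < 3, not yet.
  Fay: 1 of 5 neighbours < 2, not yet.
  Kai: 1 of 3 neighbours < 3, not yet.
  Lee: 2 of 3 neighbours ≥ 2, starts repeating the rumor.
Round 4 — checking thresholds:
  Ben: 2 of 5 neighbours < 3, not yet.
  Cal: 1 of 3 neighbours < 3, not yet.
  Fay: 2 of 5 neighbours ≥ 2, starts repeating the rumor.
  Kai: 1 of 3 neighbours < 3, not yet.
Round 5 — checking thresholds:
  Ben: 3 of 5 neighbours ≥ 3, starts repeating the rumor.
  Cal: 2 of 3 neighbours < 3, not yet.
  Kai: 2 of 3 neighbours < 3, not yet.
Round 6 — checking thresholds:
  Cal: 3 of 3 neighbours ≥ 3, starts repeating the rumor.
  Kai: 3 of 3 neighbours ≥ 3, starts repeating the rumor.
Round 7 — no new spreads; cascade stops.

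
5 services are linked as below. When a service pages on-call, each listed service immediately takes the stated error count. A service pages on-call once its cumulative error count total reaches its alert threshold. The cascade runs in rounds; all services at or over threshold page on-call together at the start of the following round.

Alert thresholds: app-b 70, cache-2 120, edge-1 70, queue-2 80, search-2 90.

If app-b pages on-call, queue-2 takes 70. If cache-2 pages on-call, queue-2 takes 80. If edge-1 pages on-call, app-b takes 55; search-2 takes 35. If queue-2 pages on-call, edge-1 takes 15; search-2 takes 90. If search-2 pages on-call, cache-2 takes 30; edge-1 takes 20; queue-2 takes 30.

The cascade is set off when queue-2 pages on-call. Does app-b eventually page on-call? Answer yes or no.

no

Round 1 — queue-2 pages on-call (initial).
  edge-1: +15 → 15 < 70
  search-2: +90 → 90 ≥ 90
Round 2 — search-2 pages on-call.
  cache-2: +30 → 30 < 120
  edge-1: +20 → 35 < 70
No further pages.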